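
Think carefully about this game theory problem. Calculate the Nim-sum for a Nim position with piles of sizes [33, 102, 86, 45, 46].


We need the XOR (exclusive or) of all pile sizes.
After XOR-ing pile 1 (size 33): 0 XOR 33 = 33
After XOR-ing pile 2 (size 102): 33 XOR 102 = 71
After XOR-ing pile 3 (size 86): 71 XOR 86 = 17
After XOR-ing pile 4 (size 45): 17 XOR 45 = 60
After XOR-ing pile 5 (size 46): 60 XOR 46 = 18
The Nim-value of this position is 18.

18


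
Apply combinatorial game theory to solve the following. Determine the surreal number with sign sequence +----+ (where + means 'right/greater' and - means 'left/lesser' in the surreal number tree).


Sign expansion: +----+
Rule: track bounds (lo, hi), initially (-inf, +inf). On '+', the current value becomes lo and we move to the simplest number in (value, hi): value + 1 if hi = +inf, otherwise the midpoint (value + hi)/2. On '-', the current value becomes hi and we move to value - 1 if lo = -inf, otherwise the midpoint (lo + value)/2.
Start at 0.
Step 1: sign = +, move right. Bounds: (0, +inf). Value = 1
Step 2: sign = -, move left. Bounds: (0, 1). Value = 1/2
Step 3: sign = -, move left. Bounds: (0, 1/2). Value = 1/4
Step 4: sign = -, move left. Bounds: (0, 1/4). Value = 1/8
Step 5: sign = -, move left. Bounds: (0, 1/8). Value = 1/16
Step 6: sign = +, move right. Bounds: (1/16, 1/8). Value = 3/32
The surreal number with sign expansion +----+ is 3/32.

3/32


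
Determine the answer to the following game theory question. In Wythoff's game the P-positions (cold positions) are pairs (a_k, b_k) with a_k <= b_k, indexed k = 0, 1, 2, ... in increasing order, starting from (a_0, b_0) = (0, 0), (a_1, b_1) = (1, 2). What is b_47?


By Wythoff's theorem, a_k = floor(k * phi) and b_k = floor(k * phi^2) = a_k + k, where phi = (1 + sqrt(5))/2 is the golden ratio.
phi = (1 + sqrt(5))/2 = 1.618034
phi^2 = phi + 1 = 2.618034
k = 47
k * phi^2 = 47 * 2.618034 = 123.047597
b_47 = floor(k * phi^2) = 123 (check: a_47 + k = 76 + 47 = 123)

123


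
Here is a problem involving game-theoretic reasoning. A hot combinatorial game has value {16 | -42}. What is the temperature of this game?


The game is {16 | -42}, a switch {a | b} with numbers a > b.
Cooling {a | b} by t gives {a - t | b + t}, which stops being hot when a - t = b + t, i.e. at t = (a - b)/2. So the temperature of a switch is (a - b)/2.
Temperature = (Left option - Right option) / 2
= (16 - (-42)) / 2
= 58 / 2
= 29

29


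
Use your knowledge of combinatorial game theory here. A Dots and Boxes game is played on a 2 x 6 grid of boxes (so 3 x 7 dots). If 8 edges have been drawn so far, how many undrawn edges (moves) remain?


Grid: 2 x 6 boxes, i.e. 3 rows and 7 columns of dots.
Horizontal edges: (rows + 1) * cols = 3 * 6 = 18
Vertical edges: rows * (cols + 1) = 2 * 7 = 14
Total edges: 18 + 14 = 32
Edges drawn: 8
Remaining: 32 - 8 = 24

24


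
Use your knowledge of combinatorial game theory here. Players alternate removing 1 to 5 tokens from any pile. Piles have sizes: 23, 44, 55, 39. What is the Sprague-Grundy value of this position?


Subtraction set: {1, 2, 3, 4, 5}
For this subtraction set, G(n) = n mod 6 (period = max + 1 = 6).
Pile 1 (size 23): G(23) = 23 mod 6 = 5
Pile 2 (size 44): G(44) = 44 mod 6 = 2
Pile 3 (size 55): G(55) = 55 mod 6 = 1
Pile 4 (size 39): G(39) = 39 mod 6 = 3
Total Grundy value = XOR of all: 5 XOR 2 XOR 1 XOR 3 = 5

5


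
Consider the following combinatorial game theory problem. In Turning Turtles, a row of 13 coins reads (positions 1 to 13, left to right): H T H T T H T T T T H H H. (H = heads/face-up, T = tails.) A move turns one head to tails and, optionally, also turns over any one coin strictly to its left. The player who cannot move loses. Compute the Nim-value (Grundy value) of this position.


Coins: H T H T T H T T T T H H H
Key fact: a single head at position k behaves exactly like a Nim heap of size k (turning it to T and optionally flipping a coin at j < k corresponds to moving the heap from k to j, or to 0), and heads combine as a disjunctive sum (two heads at the same place would cancel, matching j XOR j = 0). So the Nim-value is the XOR of the 1-indexed positions of the heads.
Face-up positions (1-indexed): [1, 3, 6, 11, 12, 13]
XOR 0 with 1: 0 XOR 1 = 1
XOR 1 with 3: 1 XOR 3 = 2
XOR 2 with 6: 2 XOR 6 = 4
XOR 4 with 11: 4 XOR 11 = 15
XOR 15 with 12: 15 XOR 12 = 3
XOR 3 with 13: 3 XOR 13 = 14
Nim-value = 14

14


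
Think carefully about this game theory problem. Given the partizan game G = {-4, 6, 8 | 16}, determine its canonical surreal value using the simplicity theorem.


Left options: {-4, 6, 8}, max = 8
Right options: {16}, min = 16
All options are numbers and max(Left) < min(Right), so by the simplicity theorem the value is the simplest (earliest-born) number strictly between 8 and 16.
Integers 9 through 15 all lie strictly between 8 and 16.
Among integers, the simplest (lowest birthday = smallest |n|; 0 is born on day 0, +-n on day n) is 9.
No non-integer in the interval can be simpler: if x is a non-integer in the interval, then floor(x) or ceil(x) also lies in the interval (the interval contains an integer), and both are proper prefixes of x's sign expansion, i.e. born earlier. So the game value is 9.
Game value = 9

9


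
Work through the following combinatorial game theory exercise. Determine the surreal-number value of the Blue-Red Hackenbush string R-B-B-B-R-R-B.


Edges (from ground): R-B-B-B-R-R-B
By Berlekamp's sign-expansion rule, a Blue-Red Hackenbush stalk has the value of the surreal number whose sign sequence is the edge sequence with B -> + and R -> -.
Sign sequence: -+++--+
Trace the sign expansion in the surreal number tree, starting from 0:
Edge 1: R (sign -) -> bounds (-inf, 0), value = -1
Edge 2: B (sign +) -> bounds (-1, 0), value = -1/2
Edge 3: B (sign +) -> bounds (-1/2, 0), value = -1/4
Edge 4: B (sign +) -> bounds (-1/4, 0), value = -1/8
Edge 5: R (sign -) -> bounds (-1/4, -1/8), value = -3/16
Edge 6: R (sign -) -> bounds (-1/4, -3/16), value = -7/32
Edge 7: B (sign +) -> bounds (-7/32, -3/16), value = -13/64
Game value = -13/64

-13/64


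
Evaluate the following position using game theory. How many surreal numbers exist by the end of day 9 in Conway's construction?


Day 0: {|} = 0 is born. Count = 1.
Day n: the number of surreal numbers born by day n is 2^(n+1) - 1.
By day 0: 2^1 - 1 = 1
By day 1: 2^2 - 1 = 3
By day 2: 2^3 - 1 = 7
By day 3: 2^4 - 1 = 15
By day 4: 2^5 - 1 = 31
By day 5: 2^6 - 1 = 63
By day 6: 2^7 - 1 = 127
By day 7: 2^8 - 1 = 255
By day 8: 2^9 - 1 = 511
By day 9: 2^10 - 1 = 1023
By day 9: 1023 surreal numbers.

1023


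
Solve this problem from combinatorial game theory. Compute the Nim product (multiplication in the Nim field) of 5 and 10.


Nim multiplication is bilinear over XOR: (u XOR v) * w = (u*w) XOR (v*w).
So we split each operand into its bit components and XOR the pairwise Nim products.
5 = 1 + 4 (as XOR of powers of 2).
10 = 2 + 8 (as XOR of powers of 2).
Using the standard Nim-product table on single bits:
  2*2 = 3,   2*4 = 8,   2*8 = 12,
  4*4 = 6,   4*8 = 11,  8*8 = 13,
and  1*x = x (identity), k*l = l*k (commutative).
Pairwise Nim products:
  1 * 2 = 2
  1 * 8 = 8
  4 * 2 = 8
  4 * 8 = 11
XOR them: 2 XOR 8 XOR 8 XOR 11 = 9.
Result: 5 * 10 = 9 (in Nim).

9


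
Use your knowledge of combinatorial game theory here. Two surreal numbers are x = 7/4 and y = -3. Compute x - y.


x = 7/4, y = -3
Converting to common denominator: 4
x = 7/4, y = -12/4
x - y = 7/4 - -3 = 19/4

19/4


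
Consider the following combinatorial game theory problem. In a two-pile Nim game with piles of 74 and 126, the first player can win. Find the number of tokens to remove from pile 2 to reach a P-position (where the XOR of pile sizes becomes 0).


Piles: 74 and 126
Current XOR: 74 XOR 126 = 52 (non-zero, so this is an N-position).
To make the XOR zero, we need to find a move that balances the piles.
For pile 2 (size 126): target = 126 XOR 52 = 74
We reduce pile 2 from 126 to 74.
Tokens removed: 126 - 74 = 52
Verification: 74 XOR 74 = 0

52


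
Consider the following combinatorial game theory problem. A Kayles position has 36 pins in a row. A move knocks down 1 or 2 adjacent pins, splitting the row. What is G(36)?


Kayles: a move removes 1 or 2 adjacent pins from a contiguous row.
Removing pins from a row of k leaves two independent rows (a, b) with a + b = k - 1 (one pin) or a + b = k - 2 (two pins); an end removal gives a = 0.
By Sprague-Grundy, G(k) = mex{ G(a) XOR G(b) } over all these splits. G(0) = 0.
G(1): splits (0,0):0^0=0 -> mex({0}) = 1
G(2): splits (0,1):0^1=1 (0,0):0^0=0 -> mex({0, 1}) = 2
G(3): splits (0,2):0^2=2 (1,1):1^1=0 (0,1):0^1=1 -> mex({0, 1, 2}) = 3
G(4): splits (0,3):0^3=3 (1,2):1^2=3 (0,2):0^2=2 (1,1):1^1=0 -> mex({0, 2, 3}) = 1
G(5): splits (0,4):0^1=1 (1,3):1^3=2 (2,2):2^2=0 (0,3):0^3=3 (1,2):1^2=3 -> mex({0, 1, 2, 3}) = 4
G(6) = mex({0, 1, 2, 4}) = 3
G(7) = mex({0, 1, 3, 4, 5}) = 2
G(8) = mex({0, 2, 3, 5, 6}) = 1
G(9) = mex({0, 1, 2, 3, 6, 7}) = 4
G(10) = mex({0, 1, 3, 4, 5, 7}) = 2
G(11) = mex({0, 1, 2, 3, 4, 5}) = 6
G(12) = mex({0, 1, 2, 3, 5, 6, 7}) = 4
G(13) = mex({0, 2, 3, 4, 6, 7}) = 1
G(14) = mex({0, 1, 4, 5, 6, 7}) = 2
G(15) = mex({0, 1, 2, 3, 4, 5, 6}) = 7
G(16) = mex({0, 2, 3, 5, 6, 7}) = 1
G(17) = mex({0, 1, 2, 3, 5, 6, 7}) = 4
G(18) = mex({0, 1, 2, 4, 5, 6}) = 3
G(19) = mex({0, 1, 3, 4, 5, 7}) = 2
G(20) = mex({0, 2, 3, 4, 5, 6, 7}) = 1
G(21) = mex({0, 1, 2, 3, 5, 6, 7}) = 4
G(22) = mex({0, 1, 2, 3, 4, 5, 7}) = 6
G(23) = mex({0, 1, 2, 3, 4, 5, 6}) = 7
G(24) = mex({0, 1, 2, 3, 5, 6, 7}) = 4
G(25) = mex({0, 2, 3, 4, 6, 7}) = 1
G(26) = mex({0, 1, 3, 4, 5, 6, 7}) = 2
G(27) = mex({0, 1, 2, 3, 4, 5, 6, 7}) = 8
G(28) = mex({0, 1, 2, 3, 4, 6, 7, 8}) = 5
G(29) = mex({0, 1, 2, 3, 5, 6, 7, 8, 9}) = 4
G(30) = mex({0, 1, 2, 3, 4, 5, 6, 9, 10}) = 7
G(31) = mex({0, 1, 3, 4, 5, 7, 10, 11}) = 2
G(32) = mex({0, 2, 3, 4, 5, 6, 7, 9, 11}) = 1
G(33) = mex({0, 1, 2, 3, 4, 5, 6, 7, 9, 12}) = 8
G(34) = mex({0, 1, 2, 3, 4, 5, 7, 8, 11, 12}) = 6
G(35) = mex({0, 1, 2, 3, 4, 5, 6, 8, 9, 10, 11}) = 7
G(36) = mex({0, 1, 2, 3, 5, 6, 7, 9, 10}) = 4
Therefore G(36) = 4.

4


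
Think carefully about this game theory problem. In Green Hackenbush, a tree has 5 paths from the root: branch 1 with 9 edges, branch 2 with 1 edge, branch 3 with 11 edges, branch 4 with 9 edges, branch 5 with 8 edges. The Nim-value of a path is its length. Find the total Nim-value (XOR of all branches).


The tree has 5 branches from the ground vertex.
In Green Hackenbush, the Nim-value of a simple path of length k is k.
Branch 1: length 9, Nim-value = 9
Branch 2: length 1, Nim-value = 1
Branch 3: length 11, Nim-value = 11
Branch 4: length 9, Nim-value = 9
Branch 5: length 8, Nim-value = 8
Total Nim-value = XOR of all branch values:
0 XOR 9 = 9
9 XOR 1 = 8
8 XOR 11 = 3
3 XOR 9 = 10
10 XOR 8 = 2
Nim-value of the tree = 2

2


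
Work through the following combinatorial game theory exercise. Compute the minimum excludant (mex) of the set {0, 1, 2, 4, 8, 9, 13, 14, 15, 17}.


Set = {0, 1, 2, 4, 8, 9, 13, 14, 15, 17}
0 is in the set.
1 is in the set.
2 is in the set.
3 is NOT in the set. This is the mex.
mex = 3

3


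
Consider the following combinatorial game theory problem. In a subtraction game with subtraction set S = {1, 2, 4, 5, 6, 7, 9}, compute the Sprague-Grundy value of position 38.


The subtraction set is S = {1, 2, 4, 5, 6, 7, 9}.
G(k) = mex{ G(k - s) : s in S, s <= k }. We compute iteratively: G(0) = 0.
G(1) = mex({0}) = 1
G(2) = mex({0, 1}) = 2
G(3) = mex({1, 2}) = 0
G(4) = mex({0, 2}) = 1
G(5) = mex({0, 1}) = 2
G(6) = mex({0, 1, 2}) = 3
G(7) = mex({0, 1, 2, 3}) = 4
G(8) = mex({0, 1, 2, 3, 4}) = 5
G(9) = mex({0, 1, 2, 4, 5}) = 3
G(10) = mex({0, 1, 2, 3, 5}) = 4
G(11) = mex({1, 2, 3, 4}) = 0
G(12) = mex({0, 2, 3, 4, 5}) = 1
G(13) = mex({0, 1, 3, 4, 5}) = 2
G(14) = mex({1, 2, 3, 4, 5}) = 0
G(15) = mex({0, 2, 3, 4, 5}) = 1
G(16) = mex({0, 1, 3, 4}) = 2
G(17) = mex({0, 1, 2, 4, 5}) = 3
G(18) = mex({0, 1, 2, 3}) = 4
G(19) = mex({0, 1, 2, 3, 4}) = 5
Observe that G(11)..G(19) = 0, 1, 2, 0, 1, 2, 3, 4, 5 repeats G(0)..G(8) = 0, 1, 2, 0, 1, 2, 3, 4, 5.
For k >= max(S) = 9, G(k) is determined by the previous 9 values G(k-9)..G(k-1); a window of 9 consecutive values has recurred shifted by 11, so by induction G(k + 11) = G(k) for all k >= 0: the sequence is periodic from the start with period 11.
One period: G(0..10) = 0, 1, 2, 0, 1, 2, 3, 4, 5, 3, 4.
38 mod 11 = 5, so G(38) = G(5) = 2.

2


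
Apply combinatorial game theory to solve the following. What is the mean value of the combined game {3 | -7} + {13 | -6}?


G1 = {3 | -7}, G2 = {13 | -6}
Each is a switch {a | b} with numbers a > b; its mean value is (a + b)/2, and mean value is additive over game sums: m(G1 + G2) = m(G1) + m(G2).
Mean of G1 = (3 + (-7))/2 = -4/2 = -2
Mean of G2 = (13 + (-6))/2 = 7/2 = 7/2
Mean of G1 + G2 = -2 + 7/2 = 3/2

3/2


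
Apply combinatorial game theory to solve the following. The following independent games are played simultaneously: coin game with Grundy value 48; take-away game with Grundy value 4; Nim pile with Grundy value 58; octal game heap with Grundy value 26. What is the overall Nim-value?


By the Sprague-Grundy theorem, the Grundy value of a sum of games is the XOR of individual Grundy values.
coin game: Grundy value = 48. Running XOR: 0 XOR 48 = 48
take-away game: Grundy value = 4. Running XOR: 48 XOR 4 = 52
Nim pile: Grundy value = 58. Running XOR: 52 XOR 58 = 14
octal game heap: Grundy value = 26. Running XOR: 14 XOR 26 = 20
The combined Grundy value is 20.

20


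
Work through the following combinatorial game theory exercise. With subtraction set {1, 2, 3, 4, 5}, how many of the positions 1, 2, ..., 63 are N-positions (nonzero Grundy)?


Subtraction set S = {1, 2, 3, 4, 5}, so G(n) = n mod 6.
G(n) = 0 when n is a multiple of 6.
Multiples of 6 in [1, 63]: 10
N-positions (nonzero Grundy) = 63 - 10 = 53

53


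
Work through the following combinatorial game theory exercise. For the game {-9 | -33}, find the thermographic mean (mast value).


Game = {-9 | -33}, a switch {a | b} with numbers a > b.
Its thermograph has left wall a - t and right wall b + t, which meet at t = (a - b)/2, where both equal (a + b)/2. So the mast (mean value) is at (a + b)/2.
Mean = (-9 + (-33))/2 = -42/2 = -21

-21


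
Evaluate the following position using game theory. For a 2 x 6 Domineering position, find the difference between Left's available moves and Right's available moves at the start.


Board is 2 x 6 (rows x cols).
Left (vertical) placements: (rows-1) * cols = 1 * 6 = 6
Right (horizontal) placements: rows * (cols-1) = 2 * 5 = 10
Advantage = Left - Right = 6 - 10 = -4

-4


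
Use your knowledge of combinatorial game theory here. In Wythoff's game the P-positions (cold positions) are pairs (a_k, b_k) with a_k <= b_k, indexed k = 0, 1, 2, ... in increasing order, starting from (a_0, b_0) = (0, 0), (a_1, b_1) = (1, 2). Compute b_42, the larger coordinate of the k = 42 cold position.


By Wythoff's theorem, a_k = floor(k * phi) and b_k = floor(k * phi^2) = a_k + k, where phi = (1 + sqrt(5))/2 is the golden ratio.
phi = (1 + sqrt(5))/2 = 1.618034
phi^2 = phi + 1 = 2.618034
k = 42
k * phi^2 = 42 * 2.618034 = 109.957428
b_42 = floor(k * phi^2) = 109 (check: a_42 + k = 67 + 42 = 109)

109


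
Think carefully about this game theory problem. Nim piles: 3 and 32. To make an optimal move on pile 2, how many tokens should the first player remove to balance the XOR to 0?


Piles: 3 and 32
Current XOR: 3 XOR 32 = 35 (non-zero, so this is an N-position).
To make the XOR zero, we need to find a move that balances the piles.
For pile 2 (size 32): target = 32 XOR 35 = 3
We reduce pile 2 from 32 to 3.
Tokens removed: 32 - 3 = 29
Verification: 3 XOR 3 = 0

29


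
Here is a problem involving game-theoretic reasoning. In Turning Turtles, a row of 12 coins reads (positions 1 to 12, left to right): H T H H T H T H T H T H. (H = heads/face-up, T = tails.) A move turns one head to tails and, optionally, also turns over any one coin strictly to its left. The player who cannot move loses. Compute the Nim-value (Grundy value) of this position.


Coins: H T H H T H T H T H T H
Key fact: a single head at position k behaves exactly like a Nim heap of size k (turning it to T and optionally flipping a coin at j < k corresponds to moving the heap from k to j, or to 0), and heads combine as a disjunctive sum (two heads at the same place would cancel, matching j XOR j = 0). So the Nim-value is the XOR of the 1-indexed positions of the heads.
Face-up positions (1-indexed): [1, 3, 4, 6, 8, 10, 12]
XOR 0 with 1: 0 XOR 1 = 1
XOR 1 with 3: 1 XOR 3 = 2
XOR 2 with 4: 2 XOR 4 = 6
XOR 6 with 6: 6 XOR 6 = 0
XOR 0 with 8: 0 XOR 8 = 8
XOR 8 with 10: 8 XOR 10 = 2
XOR 2 with 12: 2 XOR 12 = 14
Nim-value = 14

14


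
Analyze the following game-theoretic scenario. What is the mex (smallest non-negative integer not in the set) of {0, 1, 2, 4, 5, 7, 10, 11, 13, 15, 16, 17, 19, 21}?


Set = {0, 1, 2, 4, 5, 7, 10, 11, 13, 15, 16, 17, 19, 21}
0 is in the set.
1 is in the set.
2 is in the set.
3 is NOT in the set. This is the mex.
mex = 3

3


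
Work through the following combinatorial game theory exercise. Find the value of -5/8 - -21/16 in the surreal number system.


x = -5/8, y = -21/16
Converting to common denominator: 16
x = -10/16, y = -21/16
x - y = -5/8 - -21/16 = 11/16

11/16


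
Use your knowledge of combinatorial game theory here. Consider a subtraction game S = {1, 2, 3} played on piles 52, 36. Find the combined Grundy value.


Subtraction set: {1, 2, 3}
For this subtraction set, G(n) = n mod 4 (period = max + 1 = 4).
Pile 1 (size 52): G(52) = 52 mod 4 = 0
Pile 2 (size 36): G(36) = 36 mod 4 = 0
Total Grundy value = XOR of all: 0 XOR 0 = 0

0


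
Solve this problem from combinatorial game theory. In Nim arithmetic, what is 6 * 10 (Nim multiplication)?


Nim multiplication is bilinear over XOR: (u XOR v) * w = (u*w) XOR (v*w).
So we split each operand into its bit components and XOR the pairwise Nim products.
6 = 2 + 4 (as XOR of powers of 2).
10 = 2 + 8 (as XOR of powers of 2).
Using the standard Nim-product table on single bits:
  2*2 = 3,   2*4 = 8,   2*8 = 12,
  4*4 = 6,   4*8 = 11,  8*8 = 13,
and  1*x = x (identity), k*l = l*k (commutative).
Pairwise Nim products:
  2 * 2 = 3
  2 * 8 = 12
  4 * 2 = 8
  4 * 8 = 11
XOR them: 3 XOR 12 XOR 8 XOR 11 = 12.
Result: 6 * 10 = 12 (in Nim).

12


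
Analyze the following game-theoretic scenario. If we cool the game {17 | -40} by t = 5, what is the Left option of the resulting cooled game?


Original game: {17 | -40} (a switch {a | b} with a > b).
Cooling by t (for t below the temperature (a - b)/2 = 57/2) taxes each move by t: {a | b} cooled by t is {a - t | b + t}.
Cooling amount: t = 5
Cooled Left option: 17 - 5 = 12
Cooled Right option: -40 + 5 = -35
Cooled game: {12 | -35}
Left option = 12

12


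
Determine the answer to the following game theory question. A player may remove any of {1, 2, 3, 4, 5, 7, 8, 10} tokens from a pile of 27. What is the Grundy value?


The subtraction set is S = {1, 2, 3, 4, 5, 7, 8, 10}.
G(k) = mex{ G(k - s) : s in S, s <= k }. We compute iteratively: G(0) = 0.
G(1) = mex({0}) = 1
G(2) = mex({0, 1}) = 2
G(3) = mex({0, 1, 2}) = 3
G(4) = mex({0, 1, 2, 3}) = 4
G(5) = mex({0, 1, 2, 3, 4}) = 5
G(6) = mex({1, 2, 3, 4, 5}) = 0
G(7) = mex({0, 2, 3, 4, 5}) = 1
G(8) = mex({0, 1, 3, 4, 5}) = 2
G(9) = mex({0, 1, 2, 4, 5}) = 3
G(10) = mex({0, 1, 2, 3, 5}) = 4
G(11) = mex({0, 1, 2, 3, 4}) = 5
G(12) = mex({1, 2, 3, 4, 5}) = 0
G(13) = mex({0, 2, 3, 4, 5}) = 1
G(14) = mex({0, 1, 3, 4, 5}) = 2
G(15) = mex({0, 1, 2, 4, 5}) = 3
Observe that G(6)..G(15) = 0, 1, 2, 3, 4, 5, 0, 1, 2, 3 repeats G(0)..G(9) = 0, 1, 2, 3, 4, 5, 0, 1, 2, 3.
For k >= max(S) = 10, G(k) is determined by the previous 10 values G(k-10)..G(k-1); a window of 10 consecutive values has recurred shifted by 6, so by induction G(k + 6) = G(k) for all k >= 0: the sequence is periodic from the start with period 6.
One period: G(0..5) = 0, 1, 2, 3, 4, 5.
27 mod 6 = 3, so G(27) = G(3) = 3.

3


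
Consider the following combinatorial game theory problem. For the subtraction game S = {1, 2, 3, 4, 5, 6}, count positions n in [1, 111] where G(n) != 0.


Subtraction set S = {1, 2, 3, 4, 5, 6}, so G(n) = n mod 7.
G(n) = 0 when n is a multiple of 7.
Multiples of 7 in [1, 111]: 15
N-positions (nonzero Grundy) = 111 - 15 = 96

96


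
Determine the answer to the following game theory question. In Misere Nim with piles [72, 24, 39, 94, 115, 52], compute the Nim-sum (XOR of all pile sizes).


We need the XOR (exclusive or) of all pile sizes.
After XOR-ing pile 1 (size 72): 0 XOR 72 = 72
After XOR-ing pile 2 (size 24): 72 XOR 24 = 80
After XOR-ing pile 3 (size 39): 80 XOR 39 = 119
After XOR-ing pile 4 (size 94): 119 XOR 94 = 41
After XOR-ing pile 5 (size 115): 41 XOR 115 = 90
After XOR-ing pile 6 (size 52): 90 XOR 52 = 110
The Nim-value of this position is 110.

110


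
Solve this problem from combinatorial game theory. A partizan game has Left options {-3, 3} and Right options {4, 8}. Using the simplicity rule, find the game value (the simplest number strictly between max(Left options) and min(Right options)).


Left options: {-3, 3}, max = 3
Right options: {4, 8}, min = 4
All options are numbers and max(Left) < min(Right), so by the simplicity theorem the value is the simplest (earliest-born) number strictly between 3 and 4.
No integer lies strictly between 3 and 4, so the value is the dyadic rational m/2^k in the interval with the smallest k (then m odd); search k = 1, 2, ...:
Denominator 2: 7/2 lies strictly between 3 and 4 -- found.
The simplest number in the interval is 7/2.
Game value = 7/2

7/2


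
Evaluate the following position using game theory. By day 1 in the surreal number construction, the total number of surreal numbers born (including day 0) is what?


Day 0: {|} = 0 is born. Count = 1.
Day n: the number of surreal numbers born by day n is 2^(n+1) - 1.
By day 0: 2^1 - 1 = 1
By day 1: 2^2 - 1 = 3
By day 1: 3 surreal numbers.

3


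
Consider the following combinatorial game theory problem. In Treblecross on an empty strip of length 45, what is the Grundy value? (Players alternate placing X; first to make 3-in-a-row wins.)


Treblecross: place X on empty cells; 3-in-a-row wins.
Playing within two cells of an existing X lets the opponent win at once, so sensible play treats the cells i-2..i+2 around each X as dead. The player left with no safe cell loses, so this is a normal-play take-away game on strips of safe cells.
Placing X at cell i (0-indexed) of a strip of k safe cells leaves independent strips of sizes max(0, i-2) and max(0, k-i-3). Hence G(k) = mex{ G(max(0,i-2)) XOR G(max(0,k-i-3)) : 0 <= i < k }, with G(0) = 0.
G(1): splits (0,0):0^0=0 -> mex({0}) = 1
G(2): splits (0,0):0^0=0 -> mex({0}) = 1
G(3): splits (0,0):0^0=0 -> mex({0}) = 1
G(4): splits (0,1):0^1=1 (0,0):0^0=0 -> mex({0, 1}) = 2
G(5): splits (0,2):0^1=1 (0,1):0^1=1 (0,0):0^0=0 -> mex({0, 1}) = 2
G(6) = mex({1}) = 0
G(7) = mex({0, 1, 2}) = 3
G(8) = mex({0, 1, 2}) = 3
G(9) = mex({0, 2}) = 1
G(10) = mex({0, 2, 3}) = 1
G(11) = mex({0, 3}) = 1
G(12) = mex({1, 3}) = 0
G(13) = mex({0, 1, 2, 3}) = 4
G(14) = mex({0, 1, 2}) = 3
G(15) = mex({0, 1, 2}) = 3
G(16) = mex({0, 1, 2, 4}) = 3
G(17) = mex({0, 1, 3, 4}) = 2
G(18) = mex({0, 1, 3, 4}) = 2
G(19) = mex({0, 1, 3, 5}) = 2
G(20) = mex({0, 1, 2, 3, 5}) = 4
G(21) = mex({0, 1, 2, 3, 5}) = 4
G(22) = mex({1, 2, 6}) = 0
G(23) = mex({0, 1, 2, 3, 4, 6}) = 5
G(24) = mex({0, 1, 2, 3, 4}) = 5
G(25) = mex({0, 1, 3, 4, 7}) = 2
G(26) = mex({0, 1, 3, 4, 5, 7}) = 2
G(27) = mex({0, 1, 3, 5}) = 2
G(28) = mex({0, 1, 2, 5}) = 3
G(29) = mex({0, 1, 2, 4, 5, 6}) = 3
G(30) = mex({1, 2, 4, 6}) = 0
G(31) = mex({0, 1, 2, 3, 4, 6}) = 5
G(32) = mex({1, 2, 3, 4, 7}) = 0
G(33) = mex({0, 3, 7}) = 1
G(34) = mex({0, 2, 3, 5, 7}) = 1
G(35) = mex({0, 2, 3, 5, 6}) = 1
G(36) = mex({0, 1, 2, 5, 6}) = 3
G(37) = mex({0, 1, 2, 4, 5, 6}) = 3
G(38) = mex({0, 1, 2, 4}) = 3
G(39) = mex({0, 1, 2, 3, 4, 7}) = 5
G(40) = mex({0, 1, 2, 3, 4, 5, 7}) = 6
G(41) = mex({0, 1, 2, 3, 5, 7}) = 4
G(42) = mex({0, 1, 2, 3, 5, 6, 7}) = 4
G(43) = mex({0, 2, 3, 5, 6}) = 1
G(44) = mex({1, 2, 3, 4, 5, 6}) = 0
G(45) = mex({0, 1, 2, 3, 4, 6, 7}) = 5
Therefore G(45) = 5.

5


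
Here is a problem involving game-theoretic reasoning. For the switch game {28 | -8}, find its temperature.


The game is {28 | -8}, a switch {a | b} with numbers a > b.
Cooling {a | b} by t gives {a - t | b + t}, which stops being hot when a - t = b + t, i.e. at t = (a - b)/2. So the temperature of a switch is (a - b)/2.
Temperature = (Left option - Right option) / 2
= (28 - (-8)) / 2
= 36 / 2
= 18

18


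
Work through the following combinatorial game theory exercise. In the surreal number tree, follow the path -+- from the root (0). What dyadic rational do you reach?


Sign expansion: -+-
Rule: track bounds (lo, hi), initially (-inf, +inf). On '+', the current value becomes lo and we move to the simplest number in (value, hi): value + 1 if hi = +inf, otherwise the midpoint (value + hi)/2. On '-', the current value becomes hi and we move to value - 1 if lo = -inf, otherwise the midpoint (lo + value)/2.
Start at 0.
Step 1: sign = -, move left. Bounds: (-inf, 0). Value = -1
Step 2: sign = +, move right. Bounds: (-1, 0). Value = -1/2
Step 3: sign = -, move left. Bounds: (-1, -1/2). Value = -3/4
The surreal number with sign expansion -+- is -3/4.

-3/4


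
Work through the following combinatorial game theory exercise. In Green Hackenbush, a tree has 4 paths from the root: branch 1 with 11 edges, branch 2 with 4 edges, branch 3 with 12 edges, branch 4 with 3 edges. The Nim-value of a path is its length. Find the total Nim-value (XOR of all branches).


The tree has 4 branches from the ground vertex.
In Green Hackenbush, the Nim-value of a simple path of length k is k.
Branch 1: length 11, Nim-value = 11
Branch 2: length 4, Nim-value = 4
Branch 3: length 12, Nim-value = 12
Branch 4: length 3, Nim-value = 3
Total Nim-value = XOR of all branch values:
0 XOR 11 = 11
11 XOR 4 = 15
15 XOR 12 = 3
3 XOR 3 = 0
Nim-value of the tree = 0

0


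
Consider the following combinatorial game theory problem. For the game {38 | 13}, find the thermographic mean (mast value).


Game = {38 | 13}, a switch {a | b} with numbers a > b.
Its thermograph has left wall a - t and right wall b + t, which meet at t = (a - b)/2, where both equal (a + b)/2. So the mast (mean value) is at (a + b)/2.
Mean = (38 + (13))/2 = 51/2 = 51/2

51/2


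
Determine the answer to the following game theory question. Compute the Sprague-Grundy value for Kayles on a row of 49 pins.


Kayles: a move removes 1 or 2 adjacent pins from a contiguous row.
Removing pins from a row of k leaves two independent rows (a, b) with a + b = k - 1 (one pin) or a + b = k - 2 (two pins); an end removal gives a = 0.
By Sprague-Grundy, G(k) = mex{ G(a) XOR G(b) } over all these splits. G(0) = 0.
G(1): splits (0,0):0^0=0 -> mex({0}) = 1
G(2): splits (0,1):0^1=1 (0,0):0^0=0 -> mex({0, 1}) = 2
G(3): splits (0,2):0^2=2 (1,1):1^1=0 (0,1):0^1=1 -> mex({0, 1, 2}) = 3
G(4): splits (0,3):0^3=3 (1,2):1^2=3 (0,2):0^2=2 (1,1):1^1=0 -> mex({0, 2, 3}) = 1
G(5): splits (0,4):0^1=1 (1,3):1^3=2 (2,2):2^2=0 (0,3):0^3=3 (1,2):1^2=3 -> mex({0, 1, 2, 3}) = 4
G(6) = mex({0, 1, 2, 4}) = 3
G(7) = mex({0, 1, 3, 4, 5}) = 2
G(8) = mex({0, 2, 3, 5, 6}) = 1
G(9) = mex({0, 1, 2, 3, 6, 7}) = 4
G(10) = mex({0, 1, 3, 4, 5, 7}) = 2
G(11) = mex({0, 1, 2, 3, 4, 5}) = 6
G(12) = mex({0, 1, 2, 3, 5, 6, 7}) = 4
G(13) = mex({0, 2, 3, 4, 6, 7}) = 1
G(14) = mex({0, 1, 4, 5, 6, 7}) = 2
G(15) = mex({0, 1, 2, 3, 4, 5, 6}) = 7
G(16) = mex({0, 2, 3, 5, 6, 7}) = 1
G(17) = mex({0, 1, 2, 3, 5, 6, 7}) = 4
G(18) = mex({0, 1, 2, 4, 5, 6}) = 3
G(19) = mex({0, 1, 3, 4, 5, 7}) = 2
G(20) = mex({0, 2, 3, 4, 5, 6, 7}) = 1
G(21) = mex({0, 1, 2, 3, 5, 6, 7}) = 4
G(22) = mex({0, 1, 2, 3, 4, 5, 7}) = 6
G(23) = mex({0, 1, 2, 3, 4, 5, 6}) = 7
G(24) = mex({0, 1, 2, 3, 5, 6, 7}) = 4
G(25) = mex({0, 2, 3, 4, 6, 7}) = 1
G(26) = mex({0, 1, 3, 4, 5, 6, 7}) = 2
G(27) = mex({0, 1, 2, 3, 4, 5, 6, 7}) = 8
G(28) = mex({0, 1, 2, 3, 4, 6, 7, 8}) = 5
G(29) = mex({0, 1, 2, 3, 5, 6, 7, 8, 9}) = 4
G(30) = mex({0, 1, 2, 3, 4, 5, 6, 9, 10}) = 7
G(31) = mex({0, 1, 3, 4, 5, 7, 10, 11}) = 2
G(32) = mex({0, 2, 3, 4, 5, 6, 7, 9, 11}) = 1
G(33) = mex({0, 1, 2, 3, 4, 5, 6, 7, 9, 12}) = 8
G(34) = mex({0, 1, 2, 3, 4, 5, 7, 8, 11, 12}) = 6
G(35) = mex({0, 1, 2, 3, 4, 5, 6, 8, 9, 10, 11}) = 7
G(36) = mex({0, 1, 2, 3, 5, 6, 7, 9, 10}) = 4
G(37) = mex({0, 2, 3, 4, 6, 7, 9, 10, 11, 12}) = 1
G(38) = mex({0, 1, 3, 4, 5, 6, 7, 9, 10, 11, 12}) = 2
G(39) = mex({0, 1, 2, 4, 5, 6, 7, 9, 10, 12, 14}) = 3
G(40) = mex({0, 2, 3, 4, 6, 7, 11, 12, 14}) = 1
G(41) = mex({0, 1, 2, 3, 5, 6, 7, 9, 10, 11, 12}) = 4
G(42) = mex({0, 1, 2, 3, 4, 5, 6, 9, 10}) = 7
G(43) = mex({0, 1, 3, 4, 5, 7, 9, 10, 12, 15}) = 2
G(44) = mex({0, 2, 3, 4, 5, 6, 7, 9, 10, 12, 15}) = 1
G(45) = mex({0, 1, 2, 3, 4, 5, 6, 7, 9, 10, 12, 14}) = 8
G(46) = mex({0, 1, 3, 4, 5, 7, 8, 11, 12, 14}) = 2
G(47) = mex({0, 1, 2, 3, 4, 5, 6, 8, 9, 10, 11, 12}) = 7
G(48) = mex({0, 1, 2, 3, 5, 6, 7, 9, 10}) = 4
G(49) = mex({0, 2, 3, 4, 6, 7, 9, 10, 11, 12, 15}) = 1
Therefore G(49) = 1.

1


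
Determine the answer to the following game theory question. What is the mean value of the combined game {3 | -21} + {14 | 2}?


G1 = {3 | -21}, G2 = {14 | 2}
Each is a switch {a | b} with numbers a > b; its mean value is (a + b)/2, and mean value is additive over game sums: m(G1 + G2) = m(G1) + m(G2).
Mean of G1 = (3 + (-21))/2 = -18/2 = -9
Mean of G2 = (14 + (2))/2 = 16/2 = 8
Mean of G1 + G2 = -9 + 8 = -1

-1


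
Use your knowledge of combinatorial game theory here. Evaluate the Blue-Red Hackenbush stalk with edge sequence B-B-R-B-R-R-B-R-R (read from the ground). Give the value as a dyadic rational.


Edges (from ground): B-B-R-B-R-R-B-R-R
By Berlekamp's sign-expansion rule, a Blue-Red Hackenbush stalk has the value of the surreal number whose sign sequence is the edge sequence with B -> + and R -> -.
Sign sequence: ++-+--+--
Trace the sign expansion in the surreal number tree, starting from 0:
Edge 1: B (sign +) -> bounds (0, +inf), value = 1
Edge 2: B (sign +) -> bounds (1, +inf), value = 2
Edge 3: R (sign -) -> bounds (1, 2), value = 3/2
Edge 4: B (sign +) -> bounds (3/2, 2), value = 7/4
Edge 5: R (sign -) -> bounds (3/2, 7/4), value = 13/8
Edge 6: R (sign -) -> bounds (3/2, 13/8), value = 25/16
Edge 7: B (sign +) -> bounds (25/16, 13/8), value = 51/32
Edge 8: R (sign -) -> bounds (25/16, 51/32), value = 101/64
Edge 9: R (sign -) -> bounds (25/16, 101/64), value = 201/128
Game value = 201/128

201/128


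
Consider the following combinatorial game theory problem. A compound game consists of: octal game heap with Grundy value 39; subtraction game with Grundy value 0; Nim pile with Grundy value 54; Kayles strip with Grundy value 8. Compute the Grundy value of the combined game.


By the Sprague-Grundy theorem, the Grundy value of a sum of games is the XOR of individual Grundy values.
octal game heap: Grundy value = 39. Running XOR: 0 XOR 39 = 39
subtraction game: Grundy value = 0. Running XOR: 39 XOR 0 = 39
Nim pile: Grundy value = 54. Running XOR: 39 XOR 54 = 17
Kayles strip: Grundy value = 8. Running XOR: 17 XOR 8 = 25
The combined Grundy value is 25.

25


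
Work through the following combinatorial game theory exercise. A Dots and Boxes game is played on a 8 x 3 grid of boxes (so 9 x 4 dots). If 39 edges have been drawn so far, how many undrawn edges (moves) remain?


Grid: 8 x 3 boxes, i.e. 9 rows and 4 columns of dots.
Horizontal edges: (rows + 1) * cols = 9 * 3 = 27
Vertical edges: rows * (cols + 1) = 8 * 4 = 32
Total edges: 27 + 32 = 59
Edges drawn: 39
Remaining: 59 - 39 = 20

20


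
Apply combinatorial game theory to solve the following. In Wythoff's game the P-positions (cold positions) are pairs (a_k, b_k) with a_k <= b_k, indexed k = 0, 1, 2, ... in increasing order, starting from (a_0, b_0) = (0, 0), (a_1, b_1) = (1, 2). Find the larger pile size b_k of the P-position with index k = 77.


By Wythoff's theorem, a_k = floor(k * phi) and b_k = floor(k * phi^2) = a_k + k, where phi = (1 + sqrt(5))/2 is the golden ratio.
phi = (1 + sqrt(5))/2 = 1.618034
phi^2 = phi + 1 = 2.618034
k = 77
k * phi^2 = 77 * 2.618034 = 201.588617
b_77 = floor(k * phi^2) = 201 (check: a_77 + k = 124 + 77 = 201)

201


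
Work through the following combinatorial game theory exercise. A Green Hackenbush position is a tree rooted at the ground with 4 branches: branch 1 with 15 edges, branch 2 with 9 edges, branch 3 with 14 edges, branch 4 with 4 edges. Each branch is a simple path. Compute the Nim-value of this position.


The tree has 4 branches from the ground vertex.
In Green Hackenbush, the Nim-value of a simple path of length k is k.
Branch 1: length 15, Nim-value = 15
Branch 2: length 9, Nim-value = 9
Branch 3: length 14, Nim-value = 14
Branch 4: length 4, Nim-value = 4
Total Nim-value = XOR of all branch values:
0 XOR 15 = 15
15 XOR 9 = 6
6 XOR 14 = 8
8 XOR 4 = 12
Nim-value of the tree = 12

12


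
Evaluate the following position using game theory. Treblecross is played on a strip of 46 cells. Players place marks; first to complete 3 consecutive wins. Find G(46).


Treblecross: place X on empty cells; 3-in-a-row wins.
Playing within two cells of an existing X lets the opponent win at once, so sensible play treats the cells i-2..i+2 around each X as dead. The player left with no safe cell loses, so this is a normal-play take-away game on strips of safe cells.
Placing X at cell i (0-indexed) of a strip of k safe cells leaves independent strips of sizes max(0, i-2) and max(0, k-i-3). Hence G(k) = mex{ G(max(0,i-2)) XOR G(max(0,k-i-3)) : 0 <= i < k }, with G(0) = 0.
G(1): splits (0,0):0^0=0 -> mex({0}) = 1
G(2): splits (0,0):0^0=0 -> mex({0}) = 1
G(3): splits (0,0):0^0=0 -> mex({0}) = 1
G(4): splits (0,1):0^1=1 (0,0):0^0=0 -> mex({0, 1}) = 2
G(5): splits (0,2):0^1=1 (0,1):0^1=1 (0,0):0^0=0 -> mex({0, 1}) = 2
G(6) = mex({1}) = 0
G(7) = mex({0, 1, 2}) = 3
G(8) = mex({0, 1, 2}) = 3
G(9) = mex({0, 2}) = 1
G(10) = mex({0, 2, 3}) = 1
G(11) = mex({0, 3}) = 1
G(12) = mex({1, 3}) = 0
G(13) = mex({0, 1, 2, 3}) = 4
G(14) = mex({0, 1, 2}) = 3
G(15) = mex({0, 1, 2}) = 3
G(16) = mex({0, 1, 2, 4}) = 3
G(17) = mex({0, 1, 3, 4}) = 2
G(18) = mex({0, 1, 3, 4}) = 2
G(19) = mex({0, 1, 3, 5}) = 2
G(20) = mex({0, 1, 2, 3, 5}) = 4
G(21) = mex({0, 1, 2, 3, 5}) = 4
G(22) = mex({1, 2, 6}) = 0
G(23) = mex({0, 1, 2, 3, 4, 6}) = 5
G(24) = mex({0, 1, 2, 3, 4}) = 5
G(25) = mex({0, 1, 3, 4, 7}) = 2
G(26) = mex({0, 1, 3, 4, 5, 7}) = 2
G(27) = mex({0, 1, 3, 5}) = 2
G(28) = mex({0, 1, 2, 5}) = 3
G(29) = mex({0, 1, 2, 4, 5, 6}) = 3
G(30) = mex({1, 2, 4, 6}) = 0
G(31) = mex({0, 1, 2, 3, 4, 6}) = 5
G(32) = mex({1, 2, 3, 4, 7}) = 0
G(33) = mex({0, 3, 7}) = 1
G(34) = mex({0, 2, 3, 5, 7}) = 1
G(35) = mex({0, 2, 3, 5, 6}) = 1
G(36) = mex({0, 1, 2, 5, 6}) = 3
G(37) = mex({0, 1, 2, 4, 5, 6}) = 3
G(38) = mex({0, 1, 2, 4}) = 3
G(39) = mex({0, 1, 2, 3, 4, 7}) = 5
G(40) = mex({0, 1, 2, 3, 4, 5, 7}) = 6
G(41) = mex({0, 1, 2, 3, 5, 7}) = 4
G(42) = mex({0, 1, 2, 3, 5, 6, 7}) = 4
G(43) = mex({0, 2, 3, 5, 6}) = 1
G(44) = mex({1, 2, 3, 4, 5, 6}) = 0
G(45) = mex({0, 1, 2, 3, 4, 6, 7}) = 5
G(46) = mex({0, 1, 2, 3, 4, 7}) = 5
Therefore G(46) = 5.

5


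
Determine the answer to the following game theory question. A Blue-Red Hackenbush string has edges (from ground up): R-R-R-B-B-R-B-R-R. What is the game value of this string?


Edges (from ground): R-R-R-B-B-R-B-R-R
By Berlekamp's sign-expansion rule, a Blue-Red Hackenbush stalk has the value of the surreal number whose sign sequence is the edge sequence with B -> + and R -> -.
Sign sequence: ---++-+--
Trace the sign expansion in the surreal number tree, starting from 0:
Edge 1: R (sign -) -> bounds (-inf, 0), value = -1
Edge 2: R (sign -) -> bounds (-inf, -1), value = -2
Edge 3: R (sign -) -> bounds (-inf, -2), value = -3
Edge 4: B (sign +) -> bounds (-3, -2), value = -5/2
Edge 5: B (sign +) -> bounds (-5/2, -2), value = -9/4
Edge 6: R (sign -) -> bounds (-5/2, -9/4), value = -19/8
Edge 7: B (sign +) -> bounds (-19/8, -9/4), value = -37/16
Edge 8: R (sign -) -> bounds (-19/8, -37/16), value = -75/32
Edge 9: R (sign -) -> bounds (-19/8, -75/32), value = -151/64
Game value = -151/64

-151/64


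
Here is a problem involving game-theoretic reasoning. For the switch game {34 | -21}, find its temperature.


The game is {34 | -21}, a switch {a | b} with numbers a > b.
Cooling {a | b} by t gives {a - t | b + t}, which stops being hot when a - t = b + t, i.e. at t = (a - b)/2. So the temperature of a switch is (a - b)/2.
Temperature = (Left option - Right option) / 2
= (34 - (-21)) / 2
= 55 / 2
= 55/2

55/2


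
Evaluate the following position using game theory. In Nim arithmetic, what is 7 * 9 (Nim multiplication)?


Nim multiplication is bilinear over XOR: (u XOR v) * w = (u*w) XOR (v*w).
So we split each operand into its bit components and XOR the pairwise Nim products.
7 = 1 + 2 + 4 (as XOR of powers of 2).
9 = 1 + 8 (as XOR of powers of 2).
Using the standard Nim-product table on single bits:
  2*2 = 3,   2*4 = 8,   2*8 = 12,
  4*4 = 6,   4*8 = 11,  8*8 = 13,
and  1*x = x (identity), k*l = l*k (commutative).
Pairwise Nim products:
  1 * 1 = 1
  1 * 8 = 8
  2 * 1 = 2
  2 * 8 = 12
  4 * 1 = 4
  4 * 8 = 11
XOR them: 1 XOR 8 XOR 2 XOR 12 XOR 4 XOR 11 = 8.
Result: 7 * 9 = 8 (in Nim).

8


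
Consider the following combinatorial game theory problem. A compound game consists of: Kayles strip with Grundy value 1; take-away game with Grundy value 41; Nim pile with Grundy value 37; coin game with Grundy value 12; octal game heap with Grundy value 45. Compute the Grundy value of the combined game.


By the Sprague-Grundy theorem, the Grundy value of a sum of games is the XOR of individual Grundy values.
Kayles strip: Grundy value = 1. Running XOR: 0 XOR 1 = 1
take-away game: Grundy value = 41. Running XOR: 1 XOR 41 = 40
Nim pile: Grundy value = 37. Running XOR: 40 XOR 37 = 13
coin game: Grundy value = 12. Running XOR: 13 XOR 12 = 1
octal game heap: Grundy value = 45. Running XOR: 1 XOR 45 = 44
The combined Grundy value is 44.

44


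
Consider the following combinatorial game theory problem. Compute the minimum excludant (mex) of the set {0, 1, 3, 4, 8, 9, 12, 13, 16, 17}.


Set = {0, 1, 3, 4, 8, 9, 12, 13, 16, 17}
0 is in the set.
1 is in the set.
2 is NOT in the set. This is the mex.
mex = 2

2


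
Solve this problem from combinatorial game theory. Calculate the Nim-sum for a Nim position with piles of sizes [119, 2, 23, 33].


We need the XOR (exclusive or) of all pile sizes.
After XOR-ing pile 1 (size 119): 0 XOR 119 = 119
After XOR-ing pile 2 (size 2): 119 XOR 2 = 117
After XOR-ing pile 3 (size 23): 117 XOR 23 = 98
After XOR-ing pile 4 (size 33): 98 XOR 33 = 67
The Nim-value of this position is 67.

67


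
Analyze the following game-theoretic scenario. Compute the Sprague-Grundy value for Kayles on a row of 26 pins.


Kayles: a move removes 1 or 2 adjacent pins from a contiguous row.
Removing pins from a row of k leaves two independent rows (a, b) with a + b = k - 1 (one pin) or a + b = k - 2 (two pins); an end removal gives a = 0.
By Sprague-Grundy, G(k) = mex{ G(a) XOR G(b) } over all these splits. G(0) = 0.
G(1): splits (0,0):0^0=0 -> mex({0}) = 1
G(2): splits (0,1):0^1=1 (0,0):0^0=0 -> mex({0, 1}) = 2
G(3): splits (0,2):0^2=2 (1,1):1^1=0 (0,1):0^1=1 -> mex({0, 1, 2}) = 3
G(4): splits (0,3):0^3=3 (1,2):1^2=3 (0,2):0^2=2 (1,1):1^1=0 -> mex({0, 2, 3}) = 1
G(5): splits (0,4):0^1=1 (1,3):1^3=2 (2,2):2^2=0 (0,3):0^3=3 (1,2):1^2=3 -> mex({0, 1, 2, 3}) = 4
G(6) = mex({0, 1, 2, 4}) = 3
G(7) = mex({0, 1, 3, 4, 5}) = 2
G(8) = mex({0, 2, 3, 5, 6}) = 1
G(9) = mex({0, 1, 2, 3, 6, 7}) = 4
G(10) = mex({0, 1, 3, 4, 5, 7}) = 2
G(11) = mex({0, 1, 2, 3, 4, 5}) = 6
G(12) = mex({0, 1, 2, 3, 5, 6, 7}) = 4
G(13) = mex({0, 2, 3, 4, 6, 7}) = 1
G(14) = mex({0, 1, 4, 5, 6, 7}) = 2
G(15) = mex({0, 1, 2, 3, 4, 5, 6}) = 7
G(16) = mex({0, 2, 3, 5, 6, 7}) = 1
G(17) = mex({0, 1, 2, 3, 5, 6, 7}) = 4
G(18) = mex({0, 1, 2, 4, 5, 6}) = 3
G(19) = mex({0, 1, 3, 4, 5, 7}) = 2
G(20) = mex({0, 2, 3, 4, 5, 6, 7}) = 1
G(21) = mex({0, 1, 2, 3, 5, 6, 7}) = 4
G(22) = mex({0, 1, 2, 3, 4, 5, 7}) = 6
G(23) = mex({0, 1, 2, 3, 4, 5, 6}) = 7
G(24) = mex({0, 1, 2, 3, 5, 6, 7}) = 4
G(25) = mex({0, 2, 3, 4, 6, 7}) = 1
G(26) = mex({0, 1, 3, 4, 5, 6, 7}) = 2
Therefore G(26) = 2.

2
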